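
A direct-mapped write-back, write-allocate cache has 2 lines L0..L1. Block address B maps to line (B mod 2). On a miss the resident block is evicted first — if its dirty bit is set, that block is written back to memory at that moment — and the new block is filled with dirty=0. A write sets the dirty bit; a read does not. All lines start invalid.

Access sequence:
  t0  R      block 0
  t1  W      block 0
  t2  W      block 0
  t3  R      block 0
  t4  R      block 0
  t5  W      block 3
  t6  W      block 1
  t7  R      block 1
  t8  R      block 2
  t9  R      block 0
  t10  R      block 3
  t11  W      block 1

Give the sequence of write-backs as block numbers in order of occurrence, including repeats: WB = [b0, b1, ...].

  0 | R B0 → L0 miss [-]
  1 | W B0 → L0 hit [D]
  2 | W B0 → L0 hit [D]
  3 | R B0 → L0 hit [D]
  4 | R B0 → L0 hit [D]
  5 | W B3 → L1 miss [D]
  6 | W B1 → L1 miss wb→B3 [D]
  7 | R B1 → L1 hit [D]
  8 | R B2 → L0 miss wb→B0 [-]
  9 | R B0 → L0 miss [-]
  10 | R B3 → L1 miss wb→B1 [-]
  11 | W B1 → L1 miss [D]

WB = [3, 0, 1]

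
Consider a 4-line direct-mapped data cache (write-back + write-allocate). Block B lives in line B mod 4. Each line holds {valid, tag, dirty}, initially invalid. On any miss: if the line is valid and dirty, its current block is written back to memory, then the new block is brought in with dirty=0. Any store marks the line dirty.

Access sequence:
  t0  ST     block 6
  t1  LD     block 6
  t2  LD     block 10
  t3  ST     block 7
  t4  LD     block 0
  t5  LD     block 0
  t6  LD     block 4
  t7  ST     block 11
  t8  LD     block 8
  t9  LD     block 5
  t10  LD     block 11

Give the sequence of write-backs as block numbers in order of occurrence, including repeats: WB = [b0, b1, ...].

WB = [6, 7]

0: W B6 -> L2 miss  d=D]
1: R B6 -> L2 hit  d=D]
2: R B10 -> L2 miss wb->B6  d=-]
3: W B7 -> L3 miss  d=D]
4: R B0 -> L0 miss  d=-]
5: R B0 -> L0 hit  d=-]
6: R B4 -> L0 miss  d=-]
7: W B11 -> L3 miss wb->B7  d=D]
8: R B8 -> L0 miss  d=-]
9: R B5 -> L1 miss  d=-]
10: R B11 -> L3 hit  d=D]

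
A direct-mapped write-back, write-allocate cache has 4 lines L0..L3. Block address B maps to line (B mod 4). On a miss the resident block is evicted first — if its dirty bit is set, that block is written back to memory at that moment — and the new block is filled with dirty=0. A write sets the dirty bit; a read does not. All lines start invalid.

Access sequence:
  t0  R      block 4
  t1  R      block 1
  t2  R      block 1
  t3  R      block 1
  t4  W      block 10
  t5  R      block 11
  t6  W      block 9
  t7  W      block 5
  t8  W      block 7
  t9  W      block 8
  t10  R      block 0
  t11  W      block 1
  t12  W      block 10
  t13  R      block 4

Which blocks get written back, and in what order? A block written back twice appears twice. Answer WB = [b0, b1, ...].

WB = [9, 8, 5]

  0 | R B4 → L0 miss [-]
  1 | R B1 → L1 miss [-]
  2 | R B1 → L1 hit [-]
  3 | R B1 → L1 hit [-]
  4 | W B10 → L2 miss [D]
  5 | R B11 → L3 miss [-]
  6 | W B9 → L1 miss [D]
  7 | W B5 → L1 miss wb→B9 [D]
  8 | W B7 → L3 miss [D]
  9 | W B8 → L0 miss [D]
  10 | R B0 → L0 miss wb→B8 [-]
  11 | W B1 → L1 miss wb→B5 [D]
  12 | W B10 → L2 hit [D]
  13 | R B4 → L0 miss [-]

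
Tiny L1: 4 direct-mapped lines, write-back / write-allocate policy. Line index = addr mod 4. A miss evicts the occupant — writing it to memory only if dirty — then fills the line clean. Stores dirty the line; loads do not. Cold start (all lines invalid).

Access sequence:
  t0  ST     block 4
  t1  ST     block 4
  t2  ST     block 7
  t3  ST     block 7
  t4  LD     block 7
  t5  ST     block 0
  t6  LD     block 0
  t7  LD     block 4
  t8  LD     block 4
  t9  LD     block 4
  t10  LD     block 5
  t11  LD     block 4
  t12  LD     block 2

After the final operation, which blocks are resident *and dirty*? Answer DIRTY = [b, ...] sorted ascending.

DIRTY = [7]

0: W B4 → L0 miss [D]
1: W B4 → L0 hit [D]
2: W B7 → L3 miss [D]
3: W B7 → L3 hit [D]
4: R B7 → L3 hit [D]
5: W B0 → L0 miss wb→B4 [D]
6: R B0 → L0 hit [D]
7: R B4 → L0 miss wb→B0 [-]
8: R B4 → L0 hit [-]
9: R B4 → L0 hit [-]
10: R B5 → L1 miss [-]
11: R B4 → L0 hit [-]
12: R B2 → L2 miss [-]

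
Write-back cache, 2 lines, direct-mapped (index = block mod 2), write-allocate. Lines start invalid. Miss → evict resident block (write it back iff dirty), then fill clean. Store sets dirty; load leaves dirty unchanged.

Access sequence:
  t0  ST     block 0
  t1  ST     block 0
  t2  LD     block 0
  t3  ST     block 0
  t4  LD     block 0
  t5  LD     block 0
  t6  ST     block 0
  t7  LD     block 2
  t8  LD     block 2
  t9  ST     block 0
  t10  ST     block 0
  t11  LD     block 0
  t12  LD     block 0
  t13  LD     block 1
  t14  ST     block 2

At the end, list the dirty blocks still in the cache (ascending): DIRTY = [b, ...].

0: W B0 -> L0 miss  d=D]
1: W B0 -> L0 hit  d=D]
2: R B0 -> L0 hit  d=D]
3: W B0 -> L0 hit  d=D]
4: R B0 -> L0 hit  d=D]
5: R B0 -> L0 hit  d=D]
6: W B0 -> L0 hit  d=D]
7: R B2 -> L0 miss wb->B0  d=-]
8: R B2 -> L0 hit  d=-]
9: W B0 -> L0 miss  d=D]
10: W B0 -> L0 hit  d=D]
11: R B0 -> L0 hit  d=D]
12: R B0 -> L0 hit  d=D]
13: R B1 -> L1 miss  d=-]
14: W B2 -> L0 miss wb->B0  d=D]

DIRTY = [2]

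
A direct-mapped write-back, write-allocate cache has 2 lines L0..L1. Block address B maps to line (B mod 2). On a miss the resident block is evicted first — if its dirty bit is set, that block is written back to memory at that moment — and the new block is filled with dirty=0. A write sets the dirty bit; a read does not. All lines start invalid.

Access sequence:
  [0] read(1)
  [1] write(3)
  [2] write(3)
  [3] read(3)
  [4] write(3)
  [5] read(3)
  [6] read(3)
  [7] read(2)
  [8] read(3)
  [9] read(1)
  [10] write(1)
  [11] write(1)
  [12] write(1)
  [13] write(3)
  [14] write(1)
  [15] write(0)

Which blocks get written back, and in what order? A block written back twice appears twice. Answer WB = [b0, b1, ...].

WB = [3, 1, 3]

  0 | R B1 → L1 miss [-]
  1 | W B3 → L1 miss [D]
  2 | W B3 → L1 hit [D]
  3 | R B3 → L1 hit [D]
  4 | W B3 → L1 hit [D]
  5 | R B3 → L1 hit [D]
  6 | R B3 → L1 hit [D]
  7 | R B2 → L0 miss [-]
  8 | R B3 → L1 hit [D]
  9 | R B1 → L1 miss wb→B3 [-]
  10 | W B1 → L1 hit [D]
  11 | W B1 → L1 hit [D]
  12 | W B1 → L1 hit [D]
  13 | W B3 → L1 miss wb→B1 [D]
  14 | W B1 → L1 miss wb→B3 [D]
  15 | W B0 → L0 miss [D]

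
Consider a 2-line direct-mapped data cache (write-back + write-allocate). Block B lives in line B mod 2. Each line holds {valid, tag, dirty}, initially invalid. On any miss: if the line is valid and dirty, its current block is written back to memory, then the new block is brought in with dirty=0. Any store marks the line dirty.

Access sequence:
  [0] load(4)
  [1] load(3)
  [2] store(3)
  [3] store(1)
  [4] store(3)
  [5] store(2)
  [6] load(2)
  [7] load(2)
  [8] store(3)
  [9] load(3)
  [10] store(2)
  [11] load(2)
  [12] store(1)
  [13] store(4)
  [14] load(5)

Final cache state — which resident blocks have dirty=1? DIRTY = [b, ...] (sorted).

0: R B4 → L0 miss [-]
1: R B3 → L1 miss [-]
2: W B3 → L1 hit [D]
3: W B1 → L1 miss wb→B3 [D]
4: W B3 → L1 miss wb→B1 [D]
5: W B2 → L0 miss [D]
6: R B2 → L0 hit [D]
7: R B2 → L0 hit [D]
8: W B3 → L1 hit [D]
9: R B3 → L1 hit [D]
10: W B2 → L0 hit [D]
11: R B2 → L0 hit [D]
12: W B1 → L1 miss wb→B3 [D]
13: W B4 → L0 miss wb→B2 [D]
14: R B5 → L1 miss wb→B1 [-]

DIRTY = [4]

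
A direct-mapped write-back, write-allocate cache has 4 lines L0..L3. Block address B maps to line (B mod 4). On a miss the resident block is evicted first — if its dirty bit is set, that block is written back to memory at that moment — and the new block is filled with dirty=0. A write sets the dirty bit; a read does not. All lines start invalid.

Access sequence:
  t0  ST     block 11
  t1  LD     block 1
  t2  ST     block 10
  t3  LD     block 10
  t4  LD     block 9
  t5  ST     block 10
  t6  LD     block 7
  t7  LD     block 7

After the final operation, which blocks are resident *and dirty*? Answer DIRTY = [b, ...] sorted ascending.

DIRTY = [10]

0: W B11 → L3 miss [D]
1: R B1 → L1 miss [-]
2: W B10 → L2 miss [D]
3: R B10 → L2 hit [D]
4: R B9 → L1 miss [-]
5: W B10 → L2 hit [D]
6: R B7 → L3 miss wb→B11 [-]
7: R B7 → L3 hit [-]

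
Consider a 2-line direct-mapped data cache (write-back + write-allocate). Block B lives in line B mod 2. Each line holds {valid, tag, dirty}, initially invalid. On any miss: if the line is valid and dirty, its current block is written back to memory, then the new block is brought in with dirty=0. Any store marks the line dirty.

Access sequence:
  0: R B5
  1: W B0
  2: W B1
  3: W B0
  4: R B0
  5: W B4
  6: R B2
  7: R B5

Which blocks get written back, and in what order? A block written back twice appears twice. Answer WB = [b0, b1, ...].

WB = [0, 4, 1]

  0 | R B5 → L1 miss [-]
  1 | W B0 → L0 miss [D]
  2 | W B1 → L1 miss [D]
  3 | W B0 → L0 hit [D]
  4 | R B0 → L0 hit [D]
  5 | W B4 → L0 miss wb→B0 [D]
  6 | R B2 → L0 miss wb→B4 [-]
  7 | R B5 → L1 miss wb→B1 [-]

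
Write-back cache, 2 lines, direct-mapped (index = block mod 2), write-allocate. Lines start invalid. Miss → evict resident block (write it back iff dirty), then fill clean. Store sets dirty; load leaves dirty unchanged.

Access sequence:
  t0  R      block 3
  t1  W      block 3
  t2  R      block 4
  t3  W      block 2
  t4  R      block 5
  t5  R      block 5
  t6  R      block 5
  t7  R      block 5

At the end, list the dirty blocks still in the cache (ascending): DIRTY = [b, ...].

  0 | R B3 → L1 miss [-]
  1 | W B3 → L1 hit [D]
  2 | R B4 → L0 miss [-]
  3 | W B2 → L0 miss [D]
  4 | R B5 → L1 miss wb→B3 [-]
  5 | R B5 → L1 hit [-]
  6 | R B5 → L1 hit [-]
  7 | R B5 → L1 hit [-]

DIRTY = [2]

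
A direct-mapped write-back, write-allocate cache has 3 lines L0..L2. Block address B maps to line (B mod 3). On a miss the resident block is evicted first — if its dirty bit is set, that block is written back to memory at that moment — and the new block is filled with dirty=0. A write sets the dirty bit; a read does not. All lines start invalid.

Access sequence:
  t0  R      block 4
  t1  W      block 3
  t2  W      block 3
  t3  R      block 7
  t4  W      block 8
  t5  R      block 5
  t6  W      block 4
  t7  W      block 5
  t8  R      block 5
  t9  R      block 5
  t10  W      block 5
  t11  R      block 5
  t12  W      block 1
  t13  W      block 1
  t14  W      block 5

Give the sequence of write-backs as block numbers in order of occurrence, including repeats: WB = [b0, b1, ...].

WB = [8, 4]

0: R B4 → L1 miss [-]
1: W B3 → L0 miss [D]
2: W B3 → L0 hit [D]
3: R B7 → L1 miss [-]
4: W B8 → L2 miss [D]
5: R B5 → L2 miss wb→B8 [-]
6: W B4 → L1 miss [D]
7: W B5 → L2 hit [D]
8: R B5 → L2 hit [D]
9: R B5 → L2 hit [D]
10: W B5 → L2 hit [D]
11: R B5 → L2 hit [D]
12: W B1 → L1 miss wb→B4 [D]
13: W B1 → L1 hit [D]
14: W B5 → L2 hit [D]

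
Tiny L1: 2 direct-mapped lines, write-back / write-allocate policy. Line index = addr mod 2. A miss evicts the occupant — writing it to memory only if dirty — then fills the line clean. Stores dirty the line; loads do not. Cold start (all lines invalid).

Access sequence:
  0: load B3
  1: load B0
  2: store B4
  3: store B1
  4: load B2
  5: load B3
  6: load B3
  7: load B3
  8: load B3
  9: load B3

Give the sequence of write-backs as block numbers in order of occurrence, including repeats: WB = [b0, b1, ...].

WB = [4, 1]

0: R B3 → L1 miss [-]
1: R B0 → L0 miss [-]
2: W B4 → L0 miss [D]
3: W B1 → L1 miss [D]
4: R B2 → L0 miss wb→B4 [-]
5: R B3 → L1 miss wb→B1 [-]
6: R B3 → L1 hit [-]
7: R B3 → L1 hit [-]
8: R B3 → L1 hit [-]
9: R B3 → L1 hit [-]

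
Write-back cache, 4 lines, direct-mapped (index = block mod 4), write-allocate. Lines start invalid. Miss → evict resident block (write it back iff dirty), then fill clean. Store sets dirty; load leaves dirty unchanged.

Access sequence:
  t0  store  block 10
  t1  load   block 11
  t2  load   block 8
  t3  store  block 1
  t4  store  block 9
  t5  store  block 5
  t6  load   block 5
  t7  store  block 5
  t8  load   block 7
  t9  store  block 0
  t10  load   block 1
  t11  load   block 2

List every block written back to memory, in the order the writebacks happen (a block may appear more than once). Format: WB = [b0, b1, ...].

0: W B10 -> L2 miss  d=D]
1: R B11 -> L3 miss  d=-]
2: R B8 -> L0 miss  d=-]
3: W B1 -> L1 miss  d=D]
4: W B9 -> L1 miss wb->B1  d=D]
5: W B5 -> L1 miss wb->B9  d=D]
6: R B5 -> L1 hit  d=D]
7: W B5 -> L1 hit  d=D]
8: R B7 -> L3 miss  d=-]
9: W B0 -> L0 miss  d=D]
10: R B1 -> L1 miss wb->B5  d=-]
11: R B2 -> L2 miss wb->B10  d=-]

WB = [1, 9, 5, 10]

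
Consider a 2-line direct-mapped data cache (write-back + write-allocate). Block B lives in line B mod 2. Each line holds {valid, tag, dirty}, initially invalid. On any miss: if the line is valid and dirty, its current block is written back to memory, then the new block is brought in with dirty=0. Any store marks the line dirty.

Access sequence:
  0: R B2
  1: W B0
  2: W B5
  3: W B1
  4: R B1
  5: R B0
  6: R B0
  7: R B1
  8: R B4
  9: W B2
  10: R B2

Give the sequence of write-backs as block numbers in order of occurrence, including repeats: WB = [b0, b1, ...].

WB = [5, 0]

0: R B2 -> L0 miss  d=-]
1: W B0 -> L0 miss  d=D]
2: W B5 -> L1 miss  d=D]
3: W B1 -> L1 miss wb->B5  d=D]
4: R B1 -> L1 hit  d=D]
5: R B0 -> L0 hit  d=D]
6: R B0 -> L0 hit  d=D]
7: R B1 -> L1 hit  d=D]
8: R B4 -> L0 miss wb->B0  d=-]
9: W B2 -> L0 miss  d=D]
10: R B2 -> L0 hit  d=D]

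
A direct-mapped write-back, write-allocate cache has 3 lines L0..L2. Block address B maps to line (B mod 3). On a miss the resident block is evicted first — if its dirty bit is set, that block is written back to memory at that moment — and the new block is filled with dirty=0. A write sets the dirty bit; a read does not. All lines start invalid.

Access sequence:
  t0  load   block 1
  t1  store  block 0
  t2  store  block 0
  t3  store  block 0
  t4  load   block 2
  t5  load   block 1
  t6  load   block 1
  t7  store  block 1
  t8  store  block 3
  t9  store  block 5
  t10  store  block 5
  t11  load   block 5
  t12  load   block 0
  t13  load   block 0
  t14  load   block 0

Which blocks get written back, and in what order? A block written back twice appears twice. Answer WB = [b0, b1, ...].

WB = [0, 3]

0: R B1 -> L1 miss  d=-]
1: W B0 -> L0 miss  d=D]
2: W B0 -> L0 hit  d=D]
3: W B0 -> L0 hit  d=D]
4: R B2 -> L2 miss  d=-]
5: R B1 -> L1 hit  d=-]
6: R B1 -> L1 hit  d=-]
7: W B1 -> L1 hit  d=D]
8: W B3 -> L0 miss wb->B0  d=D]
9: W B5 -> L2 miss  d=D]
10: W B5 -> L2 hit  d=D]
11: R B5 -> L2 hit  d=D]
12: R B0 -> L0 miss wb->B3  d=-]
13: R B0 -> L0 hit  d=-]
14: R B0 -> L0 hit  d=-]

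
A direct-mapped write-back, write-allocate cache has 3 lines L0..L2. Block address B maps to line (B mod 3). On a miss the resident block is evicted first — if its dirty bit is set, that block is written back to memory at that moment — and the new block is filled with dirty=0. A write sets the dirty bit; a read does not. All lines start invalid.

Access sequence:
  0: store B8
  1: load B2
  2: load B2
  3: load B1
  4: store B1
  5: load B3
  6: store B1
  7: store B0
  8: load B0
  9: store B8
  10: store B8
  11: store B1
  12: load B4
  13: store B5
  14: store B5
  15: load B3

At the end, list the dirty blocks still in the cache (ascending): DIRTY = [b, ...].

  0 | W B8 → L2 miss [D]
  1 | R B2 → L2 miss wb→B8 [-]
  2 | R B2 → L2 hit [-]
  3 | R B1 → L1 miss [-]
  4 | W B1 → L1 hit [D]
  5 | R B3 → L0 miss [-]
  6 | W B1 → L1 hit [D]
  7 | W B0 → L0 miss [D]
  8 | R B0 → L0 hit [D]
  9 | W B8 → L2 miss [D]
  10 | W B8 → L2 hit [D]
  11 | W B1 → L1 hit [D]
  12 | R B4 → L1 miss wb→B1 [-]
  13 | W B5 → L2 miss wb→B8 [D]
  14 | W B5 → L2 hit [D]
  15 | R B3 → L0 miss wb→B0 [-]

DIRTY = [5]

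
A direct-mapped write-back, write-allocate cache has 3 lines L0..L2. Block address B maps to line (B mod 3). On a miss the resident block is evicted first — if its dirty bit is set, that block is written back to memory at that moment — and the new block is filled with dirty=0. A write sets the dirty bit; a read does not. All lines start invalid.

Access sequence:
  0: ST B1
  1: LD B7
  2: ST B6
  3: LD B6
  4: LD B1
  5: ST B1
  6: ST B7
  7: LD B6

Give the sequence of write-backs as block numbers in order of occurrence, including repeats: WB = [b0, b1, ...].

0: W B1 -> L1 miss  d=D]
1: R B7 -> L1 miss wb->B1  d=-]
2: W B6 -> L0 miss  d=D]
3: R B6 -> L0 hit  d=D]
4: R B1 -> L1 miss  d=-]
5: W B1 -> L1 hit  d=D]
6: W B7 -> L1 miss wb->B1  d=D]
7: R B6 -> L0 hit  d=D]

WB = [1, 1]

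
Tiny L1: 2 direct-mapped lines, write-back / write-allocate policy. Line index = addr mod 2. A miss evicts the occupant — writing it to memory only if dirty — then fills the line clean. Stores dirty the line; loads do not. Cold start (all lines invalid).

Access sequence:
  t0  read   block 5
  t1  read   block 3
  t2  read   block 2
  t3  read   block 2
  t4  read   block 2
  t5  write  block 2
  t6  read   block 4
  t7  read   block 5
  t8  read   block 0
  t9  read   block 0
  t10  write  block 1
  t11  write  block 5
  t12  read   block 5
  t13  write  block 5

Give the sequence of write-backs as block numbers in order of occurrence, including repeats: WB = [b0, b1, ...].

  0 | R B5 → L1 miss [-]
  1 | R B3 → L1 miss [-]
  2 | R B2 → L0 miss [-]
  3 | R B2 → L0 hit [-]
  4 | R B2 → L0 hit [-]
  5 | W B2 → L0 hit [D]
  6 | R B4 → L0 miss wb→B2 [-]
  7 | R B5 → L1 miss [-]
  8 | R B0 → L0 miss [-]
  9 | R B0 → L0 hit [-]
  10 | W B1 → L1 miss [D]
  11 | W B5 → L1 miss wb→B1 [D]
  12 | R B5 → L1 hit [D]
  13 | W B5 → L1 hit [D]

WB = [2, 1]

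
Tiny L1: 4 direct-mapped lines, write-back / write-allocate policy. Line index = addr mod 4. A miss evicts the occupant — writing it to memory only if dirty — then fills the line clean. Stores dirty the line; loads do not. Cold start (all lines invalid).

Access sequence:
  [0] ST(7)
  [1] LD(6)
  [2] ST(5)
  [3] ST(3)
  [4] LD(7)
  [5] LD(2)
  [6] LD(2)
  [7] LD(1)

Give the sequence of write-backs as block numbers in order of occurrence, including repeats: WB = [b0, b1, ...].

WB = [7, 3, 5]

0: W B7 -> L3 miss  d=D]
1: R B6 -> L2 miss  d=-]
2: W B5 -> L1 miss  d=D]
3: W B3 -> L3 miss wb->B7  d=D]
4: R B7 -> L3 miss wb->B3  d=-]
5: R B2 -> L2 miss  d=-]
6: R B2 -> L2 hit  d=-]
7: R B1 -> L1 miss wb->B5  d=-]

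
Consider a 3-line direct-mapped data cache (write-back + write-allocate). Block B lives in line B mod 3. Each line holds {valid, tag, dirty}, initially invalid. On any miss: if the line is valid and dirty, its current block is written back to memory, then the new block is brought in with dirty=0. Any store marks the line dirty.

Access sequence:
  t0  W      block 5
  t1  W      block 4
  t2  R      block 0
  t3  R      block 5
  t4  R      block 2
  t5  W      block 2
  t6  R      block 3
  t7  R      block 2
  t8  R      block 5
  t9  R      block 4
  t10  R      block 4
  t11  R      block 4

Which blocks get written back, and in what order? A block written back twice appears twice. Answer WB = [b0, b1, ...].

WB = [5, 2]

0: W B5 -> L2 miss  d=D]
1: W B4 -> L1 miss  d=D]
2: R B0 -> L0 miss  d=-]
3: R B5 -> L2 hit  d=D]
4: R B2 -> L2 miss wb->B5  d=-]
5: W B2 -> L2 hit  d=D]
6: R B3 -> L0 miss  d=-]
7: R B2 -> L2 hit  d=D]
8: R B5 -> L2 miss wb->B2  d=-]
9: R B4 -> L1 hit  d=D]
10: R B4 -> L1 hit  d=D]
11: R B4 -> L1 hit  d=D]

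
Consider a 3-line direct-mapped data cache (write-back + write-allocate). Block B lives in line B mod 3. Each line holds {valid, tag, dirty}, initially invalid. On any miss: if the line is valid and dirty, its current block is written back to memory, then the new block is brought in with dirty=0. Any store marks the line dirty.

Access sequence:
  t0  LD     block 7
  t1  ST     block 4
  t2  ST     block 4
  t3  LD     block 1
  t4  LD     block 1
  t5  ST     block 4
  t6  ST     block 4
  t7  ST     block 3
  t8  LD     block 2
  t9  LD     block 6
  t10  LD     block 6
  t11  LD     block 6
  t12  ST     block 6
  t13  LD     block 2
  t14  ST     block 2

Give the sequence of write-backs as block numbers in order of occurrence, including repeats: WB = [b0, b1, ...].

WB = [4, 3]

  0 | R B7 → L1 miss [-]
  1 | W B4 → L1 miss [D]
  2 | W B4 → L1 hit [D]
  3 | R B1 → L1 miss wb→B4 [-]
  4 | R B1 → L1 hit [-]
  5 | W B4 → L1 miss [D]
  6 | W B4 → L1 hit [D]
  7 | W B3 → L0 miss [D]
  8 | R B2 → L2 miss [-]
  9 | R B6 → L0 miss wb→B3 [-]
  10 | R B6 → L0 hit [-]
  11 | R B6 → L0 hit [-]
  12 | W B6 → L0 hit [D]
  13 | R B2 → L2 hit [-]
  14 | W B2 → L2 hit [D]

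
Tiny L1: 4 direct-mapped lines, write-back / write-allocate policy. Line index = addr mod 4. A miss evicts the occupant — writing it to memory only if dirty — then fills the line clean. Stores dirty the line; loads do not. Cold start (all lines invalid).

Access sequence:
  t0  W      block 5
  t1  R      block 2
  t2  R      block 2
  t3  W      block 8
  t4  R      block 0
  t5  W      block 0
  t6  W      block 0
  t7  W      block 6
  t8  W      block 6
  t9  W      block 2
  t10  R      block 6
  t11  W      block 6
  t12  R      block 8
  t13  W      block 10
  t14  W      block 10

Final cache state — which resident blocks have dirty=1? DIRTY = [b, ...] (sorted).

  0 | W B5 → L1 miss [D]
  1 | R B2 → L2 miss [-]
  2 | R B2 → L2 hit [-]
  3 | W B8 → L0 miss [D]
  4 | R B0 → L0 miss wb→B8 [-]
  5 | W B0 → L0 hit [D]
  6 | W B0 → L0 hit [D]
  7 | W B6 → L2 miss [D]
  8 | W B6 → L2 hit [D]
  9 | W B2 → L2 miss wb→B6 [D]
  10 | R B6 → L2 miss wb→B2 [-]
  11 | W B6 → L2 hit [D]
  12 | R B8 → L0 miss wb→B0 [-]
  13 | W B10 → L2 miss wb→B6 [D]
  14 | W B10 → L2 hit [D]

DIRTY = [5, 10]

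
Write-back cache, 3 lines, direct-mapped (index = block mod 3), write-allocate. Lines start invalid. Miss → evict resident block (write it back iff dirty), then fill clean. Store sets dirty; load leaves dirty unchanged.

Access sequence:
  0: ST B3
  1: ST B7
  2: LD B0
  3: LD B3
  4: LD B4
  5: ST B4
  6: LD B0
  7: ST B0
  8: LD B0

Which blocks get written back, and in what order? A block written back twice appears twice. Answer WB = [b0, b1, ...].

WB = [3, 7]

0: W B3 → L0 miss [D]
1: W B7 → L1 miss [D]
2: R B0 → L0 miss wb→B3 [-]
3: R B3 → L0 miss [-]
4: R B4 → L1 miss wb→B7 [-]
5: W B4 → L1 hit [D]
6: R B0 → L0 miss [-]
7: W B0 → L0 hit [D]
8: R B0 → L0 hit [D]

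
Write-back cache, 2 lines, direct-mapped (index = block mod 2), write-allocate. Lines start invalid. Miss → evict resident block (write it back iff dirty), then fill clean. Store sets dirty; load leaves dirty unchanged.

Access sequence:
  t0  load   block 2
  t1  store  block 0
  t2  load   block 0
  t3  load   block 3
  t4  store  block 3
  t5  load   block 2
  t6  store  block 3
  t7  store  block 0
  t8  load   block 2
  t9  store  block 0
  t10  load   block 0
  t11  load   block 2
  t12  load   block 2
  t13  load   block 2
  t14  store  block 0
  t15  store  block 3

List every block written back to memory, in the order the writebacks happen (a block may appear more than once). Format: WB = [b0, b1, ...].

0: R B2 -> L0 miss  d=-]
1: W B0 -> L0 miss  d=D]
2: R B0 -> L0 hit  d=D]
3: R B3 -> L1 miss  d=-]
4: W B3 -> L1 hit  d=D]
5: R B2 -> L0 miss wb->B0  d=-]
6: W B3 -> L1 hit  d=D]
7: W B0 -> L0 miss  d=D]
8: R B2 -> L0 miss wb->B0  d=-]
9: W B0 -> L0 miss  d=D]
10: R B0 -> L0 hit  d=D]
11: R B2 -> L0 miss wb->B0  d=-]
12: R B2 -> L0 hit  d=-]
13: R B2 -> L0 hit  d=-]
14: W B0 -> L0 miss  d=D]
15: W B3 -> L1 hit  d=D]

WB = [0, 0, 0]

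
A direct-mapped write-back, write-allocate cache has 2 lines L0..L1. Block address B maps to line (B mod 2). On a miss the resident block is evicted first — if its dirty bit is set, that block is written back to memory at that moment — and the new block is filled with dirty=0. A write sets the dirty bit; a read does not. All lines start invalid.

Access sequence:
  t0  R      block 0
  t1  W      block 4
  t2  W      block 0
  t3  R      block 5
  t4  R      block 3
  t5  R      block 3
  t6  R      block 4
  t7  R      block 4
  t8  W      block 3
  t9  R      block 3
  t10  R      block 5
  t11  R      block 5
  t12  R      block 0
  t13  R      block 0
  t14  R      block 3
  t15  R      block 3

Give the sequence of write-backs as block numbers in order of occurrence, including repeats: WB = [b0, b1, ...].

WB = [4, 0, 3]

  0 | R B0 → L0 miss [-]
  1 | W B4 → L0 miss [D]
  2 | W B0 → L0 miss wb→B4 [D]
  3 | R B5 → L1 miss [-]
  4 | R B3 → L1 miss [-]
  5 | R B3 → L1 hit [-]
  6 | R B4 → L0 miss wb→B0 [-]
  7 | R B4 → L0 hit [-]
  8 | W B3 → L1 hit [D]
  9 | R B3 → L1 hit [D]
  10 | R B5 → L1 miss wb→B3 [-]
  11 | R B5 → L1 hit [-]
  12 | R B0 → L0 miss [-]
  13 | R B0 → L0 hit [-]
  14 | R B3 → L1 miss [-]
  15 | R B3 → L1 hit [-]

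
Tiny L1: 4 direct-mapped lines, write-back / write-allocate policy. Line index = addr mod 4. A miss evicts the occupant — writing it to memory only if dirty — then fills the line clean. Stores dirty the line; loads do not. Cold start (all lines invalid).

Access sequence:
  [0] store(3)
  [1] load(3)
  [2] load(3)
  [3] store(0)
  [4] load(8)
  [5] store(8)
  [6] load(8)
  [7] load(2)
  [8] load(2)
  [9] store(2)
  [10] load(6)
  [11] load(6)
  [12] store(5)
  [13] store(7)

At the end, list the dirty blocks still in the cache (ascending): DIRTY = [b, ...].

0: W B3 -> L3 miss  d=D]
1: R B3 -> L3 hit  d=D]
2: R B3 -> L3 hit  d=D]
3: W B0 -> L0 miss  d=D]
4: R B8 -> L0 miss wb->B0  d=-]
5: W B8 -> L0 hit  d=D]
6: R B8 -> L0 hit  d=D]
7: R B2 -> L2 miss  d=-]
8: R B2 -> L2 hit  d=-]
9: W B2 -> L2 hit  d=D]
10: R B6 -> L2 miss wb->B2  d=-]
11: R B6 -> L2 hit  d=-]
12: W B5 -> L1 miss  d=D]
13: W B7 -> L3 miss wb->B3  d=D]

DIRTY = [5, 7, 8]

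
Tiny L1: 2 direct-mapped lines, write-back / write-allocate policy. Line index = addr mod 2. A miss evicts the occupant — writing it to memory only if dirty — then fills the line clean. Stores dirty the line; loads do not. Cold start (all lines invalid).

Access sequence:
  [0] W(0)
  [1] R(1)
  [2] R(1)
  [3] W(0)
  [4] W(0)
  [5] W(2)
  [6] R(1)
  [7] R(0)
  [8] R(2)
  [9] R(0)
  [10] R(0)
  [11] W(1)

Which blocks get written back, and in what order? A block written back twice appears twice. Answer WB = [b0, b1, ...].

0: W B0 -> L0 miss  d=D]
1: R B1 -> L1 miss  d=-]
2: R B1 -> L1 hit  d=-]
3: W B0 -> L0 hit  d=D]
4: W B0 -> L0 hit  d=D]
5: W B2 -> L0 miss wb->B0  d=D]
6: R B1 -> L1 hit  d=-]
7: R B0 -> L0 miss wb->B2  d=-]
8: R B2 -> L0 miss  d=-]
9: R B0 -> L0 miss  d=-]
10: R B0 -> L0 hit  d=-]
11: W B1 -> L1 hit  d=D]

WB = [0, 2]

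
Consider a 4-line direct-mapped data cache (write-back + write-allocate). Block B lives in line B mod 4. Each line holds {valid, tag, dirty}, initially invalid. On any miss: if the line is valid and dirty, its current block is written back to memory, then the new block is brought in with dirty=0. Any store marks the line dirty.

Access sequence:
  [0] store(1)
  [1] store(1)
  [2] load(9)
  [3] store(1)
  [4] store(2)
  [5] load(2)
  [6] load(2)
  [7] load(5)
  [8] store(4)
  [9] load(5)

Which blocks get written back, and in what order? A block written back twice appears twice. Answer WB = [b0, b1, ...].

0: W B1 → L1 miss [D]
1: W B1 → L1 hit [D]
2: R B9 → L1 miss wb→B1 [-]
3: W B1 → L1 miss [D]
4: W B2 → L2 miss [D]
5: R B2 → L2 hit [D]
6: R B2 → L2 hit [D]
7: R B5 → L1 miss wb→B1 [-]
8: W B4 → L0 miss [D]
9: R B5 → L1 hit [-]

WB = [1, 1]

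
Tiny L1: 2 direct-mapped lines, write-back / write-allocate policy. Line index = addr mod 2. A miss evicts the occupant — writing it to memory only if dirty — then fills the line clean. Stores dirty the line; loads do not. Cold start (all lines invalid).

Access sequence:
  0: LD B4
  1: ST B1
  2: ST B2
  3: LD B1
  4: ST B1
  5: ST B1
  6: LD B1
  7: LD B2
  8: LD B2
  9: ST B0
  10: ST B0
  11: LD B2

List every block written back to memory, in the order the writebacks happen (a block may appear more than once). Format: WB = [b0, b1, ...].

WB = [2, 0]

  0 | R B4 → L0 miss [-]
  1 | W B1 → L1 miss [D]
  2 | W B2 → L0 miss [D]
  3 | R B1 → L1 hit [D]
  4 | W B1 → L1 hit [D]
  5 | W B1 → L1 hit [D]
  6 | R B1 → L1 hit [D]
  7 | R B2 → L0 hit [D]
  8 | R B2 → L0 hit [D]
  9 | W B0 → L0 miss wb→B2 [D]
  10 | W B0 → L0 hit [D]
  11 | R B2 → L0 miss wb→B0 [-]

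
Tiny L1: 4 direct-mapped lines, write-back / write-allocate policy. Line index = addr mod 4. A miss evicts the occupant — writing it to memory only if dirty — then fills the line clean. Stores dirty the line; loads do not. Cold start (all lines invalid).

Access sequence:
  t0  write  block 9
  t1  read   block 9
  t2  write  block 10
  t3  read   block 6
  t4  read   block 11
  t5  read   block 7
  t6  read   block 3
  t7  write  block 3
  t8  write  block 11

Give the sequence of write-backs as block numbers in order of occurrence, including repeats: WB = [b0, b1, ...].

0: W B9 → L1 miss [D]
1: R B9 → L1 hit [D]
2: W B10 → L2 miss [D]
3: R B6 → L2 miss wb→B10 [-]
4: R B11 → L3 miss [-]
5: R B7 → L3 miss [-]
6: R B3 → L3 miss [-]
7: W B3 → L3 hit [D]
8: W B11 → L3 miss wb→B3 [D]

WB = [10, 3]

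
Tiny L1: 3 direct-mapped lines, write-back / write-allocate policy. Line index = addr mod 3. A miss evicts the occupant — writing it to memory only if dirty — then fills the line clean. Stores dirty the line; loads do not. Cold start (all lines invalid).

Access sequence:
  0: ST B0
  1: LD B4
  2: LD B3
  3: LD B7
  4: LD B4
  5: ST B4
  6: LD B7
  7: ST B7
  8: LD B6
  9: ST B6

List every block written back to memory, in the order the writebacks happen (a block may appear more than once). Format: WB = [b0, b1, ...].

WB = [0, 4]

0: W B0 → L0 miss [D]
1: R B4 → L1 miss [-]
2: R B3 → L0 miss wb→B0 [-]
3: R B7 → L1 miss [-]
4: R B4 → L1 miss [-]
5: W B4 → L1 hit [D]
6: R B7 → L1 miss wb→B4 [-]
7: W B7 → L1 hit [D]
8: R B6 → L0 miss [-]
9: W B6 → L0 hit [D]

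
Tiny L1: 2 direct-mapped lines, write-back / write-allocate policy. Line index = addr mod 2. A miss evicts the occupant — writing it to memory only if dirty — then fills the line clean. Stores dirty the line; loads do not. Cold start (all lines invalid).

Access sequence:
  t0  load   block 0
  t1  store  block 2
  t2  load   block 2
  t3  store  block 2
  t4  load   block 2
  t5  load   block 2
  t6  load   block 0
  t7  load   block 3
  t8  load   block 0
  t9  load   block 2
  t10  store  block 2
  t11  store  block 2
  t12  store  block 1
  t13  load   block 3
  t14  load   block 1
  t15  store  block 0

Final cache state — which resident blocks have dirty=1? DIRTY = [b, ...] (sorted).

DIRTY = [0]

0: R B0 → L0 miss [-]
1: W B2 → L0 miss [D]
2: R B2 → L0 hit [D]
3: W B2 → L0 hit [D]
4: R B2 → L0 hit [D]
5: R B2 → L0 hit [D]
6: R B0 → L0 miss wb→B2 [-]
7: R B3 → L1 miss [-]
8: R B0 → L0 hit [-]
9: R B2 → L0 miss [-]
10: W B2 → L0 hit [D]
11: W B2 → L0 hit [D]
12: W B1 → L1 miss [D]
13: R B3 → L1 miss wb→B1 [-]
14: R B1 → L1 miss [-]
15: W B0 → L0 miss wb→B2 [D]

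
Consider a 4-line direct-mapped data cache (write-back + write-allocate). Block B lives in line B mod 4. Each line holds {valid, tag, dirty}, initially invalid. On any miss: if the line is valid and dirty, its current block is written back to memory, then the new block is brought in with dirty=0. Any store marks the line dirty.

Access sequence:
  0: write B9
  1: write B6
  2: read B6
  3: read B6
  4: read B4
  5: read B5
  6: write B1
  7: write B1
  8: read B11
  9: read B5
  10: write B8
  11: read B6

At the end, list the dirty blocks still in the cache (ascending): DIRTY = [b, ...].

DIRTY = [6, 8]

0: W B9 -> L1 miss  d=D]
1: W B6 -> L2 miss  d=D]
2: R B6 -> L2 hit  d=D]
3: R B6 -> L2 hit  d=D]
4: R B4 -> L0 miss  d=-]
5: R B5 -> L1 miss wb->B9  d=-]
6: W B1 -> L1 miss  d=D]
7: W B1 -> L1 hit  d=D]
8: R B11 -> L3 miss  d=-]
9: R B5 -> L1 miss wb->B1  d=-]
10: W B8 -> L0 miss  d=D]
11: R B6 -> L2 hit  d=D]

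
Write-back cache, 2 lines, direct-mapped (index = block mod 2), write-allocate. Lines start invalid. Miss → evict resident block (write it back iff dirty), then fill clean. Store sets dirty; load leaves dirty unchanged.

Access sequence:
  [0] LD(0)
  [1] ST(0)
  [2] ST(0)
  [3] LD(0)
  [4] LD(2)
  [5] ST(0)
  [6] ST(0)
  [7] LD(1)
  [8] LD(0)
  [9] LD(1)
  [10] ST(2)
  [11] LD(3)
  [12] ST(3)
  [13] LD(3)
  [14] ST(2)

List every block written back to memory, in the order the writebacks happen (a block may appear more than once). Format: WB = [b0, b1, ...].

0: R B0 → L0 miss [-]
1: W B0 → L0 hit [D]
2: W B0 → L0 hit [D]
3: R B0 → L0 hit [D]
4: R B2 → L0 miss wb→B0 [-]
5: W B0 → L0 miss [D]
6: W B0 → L0 hit [D]
7: R B1 → L1 miss [-]
8: R B0 → L0 hit [D]
9: R B1 → L1 hit [-]
10: W B2 → L0 miss wb→B0 [D]
11: R B3 → L1 miss [-]
12: W B3 → L1 hit [D]
13: R B3 → L1 hit [D]
14: W B2 → L0 hit [D]

WB = [0, 0]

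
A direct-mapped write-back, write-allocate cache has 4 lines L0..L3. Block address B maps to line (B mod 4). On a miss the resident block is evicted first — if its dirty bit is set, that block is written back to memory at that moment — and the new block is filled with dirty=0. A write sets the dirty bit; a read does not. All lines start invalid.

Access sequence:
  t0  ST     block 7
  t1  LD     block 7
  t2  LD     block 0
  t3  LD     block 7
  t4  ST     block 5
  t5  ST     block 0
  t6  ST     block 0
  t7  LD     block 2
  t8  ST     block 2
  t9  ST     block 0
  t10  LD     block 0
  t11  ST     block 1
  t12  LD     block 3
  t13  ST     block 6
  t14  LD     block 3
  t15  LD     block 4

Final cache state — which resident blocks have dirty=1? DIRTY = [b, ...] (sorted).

DIRTY = [1, 6]

  0 | W B7 → L3 miss [D]
  1 | R B7 → L3 hit [D]
  2 | R B0 → L0 miss [-]
  3 | R B7 → L3 hit [D]
  4 | W B5 → L1 miss [D]
  5 | W B0 → L0 hit [D]
  6 | W B0 → L0 hit [D]
  7 | R B2 → L2 miss [-]
  8 | W B2 → L2 hit [D]
  9 | W B0 → L0 hit [D]
  10 | R B0 → L0 hit [D]
  11 | W B1 → L1 miss wb→B5 [D]
  12 | R B3 → L3 miss wb→B7 [-]
  13 | W B6 → L2 miss wb→B2 [D]
  14 | R B3 → L3 hit [-]
  15 | R B4 → L0 miss wb→B0 [-]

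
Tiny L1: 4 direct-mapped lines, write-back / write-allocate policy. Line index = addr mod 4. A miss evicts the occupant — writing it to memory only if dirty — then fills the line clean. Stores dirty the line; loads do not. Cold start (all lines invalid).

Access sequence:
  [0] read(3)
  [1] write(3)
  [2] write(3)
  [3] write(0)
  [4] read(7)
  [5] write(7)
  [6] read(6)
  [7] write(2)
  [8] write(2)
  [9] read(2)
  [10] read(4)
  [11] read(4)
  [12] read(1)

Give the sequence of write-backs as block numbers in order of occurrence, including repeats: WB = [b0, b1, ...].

WB = [3, 0]

0: R B3 → L3 miss [-]
1: W B3 → L3 hit [D]
2: W B3 → L3 hit [D]
3: W B0 → L0 miss [D]
4: R B7 → L3 miss wb→B3 [-]
5: W B7 → L3 hit [D]
6: R B6 → L2 miss [-]
7: W B2 → L2 miss [D]
8: W B2 → L2 hit [D]
9: R B2 → L2 hit [D]
10: R B4 → L0 miss wb→B0 [-]
11: R B4 → L0 hit [-]
12: R B1 → L1 miss [-]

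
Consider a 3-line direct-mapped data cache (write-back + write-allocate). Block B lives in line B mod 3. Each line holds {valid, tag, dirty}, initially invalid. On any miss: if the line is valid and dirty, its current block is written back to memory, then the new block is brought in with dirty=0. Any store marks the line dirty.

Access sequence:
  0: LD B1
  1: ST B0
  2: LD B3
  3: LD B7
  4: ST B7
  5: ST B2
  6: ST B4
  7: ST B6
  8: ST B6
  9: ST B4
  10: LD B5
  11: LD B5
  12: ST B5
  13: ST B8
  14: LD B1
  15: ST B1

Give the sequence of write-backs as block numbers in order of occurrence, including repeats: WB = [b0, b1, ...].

0: R B1 -> L1 miss  d=-]
1: W B0 -> L0 miss  d=D]
2: R B3 -> L0 miss wb->B0  d=-]
3: R B7 -> L1 miss  d=-]
4: W B7 -> L1 hit  d=D]
5: W B2 -> L2 miss  d=D]
6: W B4 -> L1 miss wb->B7  d=D]
7: W B6 -> L0 miss  d=D]
8: W B6 -> L0 hit  d=D]
9: W B4 -> L1 hit  d=D]
10: R B5 -> L2 miss wb->B2  d=-]
11: R B5 -> L2 hit  d=-]
12: W B5 -> L2 hit  d=D]
13: W B8 -> L2 miss wb->B5  d=D]
14: R B1 -> L1 miss wb->B4  d=-]
15: W B1 -> L1 hit  d=D]

WB = [0, 7, 2, 5, 4]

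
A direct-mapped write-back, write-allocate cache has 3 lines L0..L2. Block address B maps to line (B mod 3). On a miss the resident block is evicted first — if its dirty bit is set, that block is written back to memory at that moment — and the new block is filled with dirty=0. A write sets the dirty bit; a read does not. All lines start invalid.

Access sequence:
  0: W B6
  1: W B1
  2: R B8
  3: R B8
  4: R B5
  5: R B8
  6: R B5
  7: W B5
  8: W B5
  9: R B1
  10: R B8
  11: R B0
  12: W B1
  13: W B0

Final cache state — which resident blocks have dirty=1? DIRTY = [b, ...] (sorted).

DIRTY = [0, 1]

0: W B6 → L0 miss [D]
1: W B1 → L1 miss [D]
2: R B8 → L2 miss [-]
3: R B8 → L2 hit [-]
4: R B5 → L2 miss [-]
5: R B8 → L2 miss [-]
6: R B5 → L2 miss [-]
7: W B5 → L2 hit [D]
8: W B5 → L2 hit [D]
9: R B1 → L1 hit [D]
10: R B8 → L2 miss wb→B5 [-]
11: R B0 → L0 miss wb→B6 [-]
12: W B1 → L1 hit [D]
13: W B0 → L0 hit [D]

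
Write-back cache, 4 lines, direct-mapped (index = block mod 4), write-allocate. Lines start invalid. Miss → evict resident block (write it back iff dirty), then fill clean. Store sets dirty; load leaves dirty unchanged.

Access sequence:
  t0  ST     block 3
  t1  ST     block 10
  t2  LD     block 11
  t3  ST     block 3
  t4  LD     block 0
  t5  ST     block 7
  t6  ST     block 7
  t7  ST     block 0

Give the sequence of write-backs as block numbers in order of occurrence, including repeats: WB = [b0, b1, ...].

WB = [3, 3]

0: W B3 -> L3 miss  d=D]
1: W B10 -> L2 miss  d=D]
2: R B11 -> L3 miss wb->B3  d=-]
3: W B3 -> L3 miss  d=D]
4: R B0 -> L0 miss  d=-]
5: W B7 -> L3 miss wb->B3  d=D]
6: W B7 -> L3 hit  d=D]
7: W B0 -> L0 hit  d=D]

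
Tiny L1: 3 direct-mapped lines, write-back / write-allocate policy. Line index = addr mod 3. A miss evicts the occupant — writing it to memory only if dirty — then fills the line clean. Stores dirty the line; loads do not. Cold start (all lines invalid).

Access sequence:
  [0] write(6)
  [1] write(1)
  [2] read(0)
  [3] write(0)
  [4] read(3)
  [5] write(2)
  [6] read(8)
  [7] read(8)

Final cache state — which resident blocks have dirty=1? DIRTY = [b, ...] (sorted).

DIRTY = [1]

0: W B6 -> L0 miss  d=D]
1: W B1 -> L1 miss  d=D]
2: R B0 -> L0 miss wb->B6  d=-]
3: W B0 -> L0 hit  d=D]
4: R B3 -> L0 miss wb->B0  d=-]
5: W B2 -> L2 miss  d=D]
6: R B8 -> L2 miss wb->B2  d=-]
7: R B8 -> L2 hit  d=-]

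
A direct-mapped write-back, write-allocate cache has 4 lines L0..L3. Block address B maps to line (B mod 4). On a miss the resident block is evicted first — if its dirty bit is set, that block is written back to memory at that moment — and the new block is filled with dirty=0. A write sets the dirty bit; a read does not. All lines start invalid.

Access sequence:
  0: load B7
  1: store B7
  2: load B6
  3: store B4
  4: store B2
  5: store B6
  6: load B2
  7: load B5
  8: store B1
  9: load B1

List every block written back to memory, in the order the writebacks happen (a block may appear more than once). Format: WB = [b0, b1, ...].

  0 | R B7 → L3 miss [-]
  1 | W B7 → L3 hit [D]
  2 | R B6 → L2 miss [-]
  3 | W B4 → L0 miss [D]
  4 | W B2 → L2 miss [D]
  5 | W B6 → L2 miss wb→B2 [D]
  6 | R B2 → L2 miss wb→B6 [-]
  7 | R B5 → L1 miss [-]
  8 | W B1 → L1 miss [D]
  9 | R B1 → L1 hit [D]

WB = [2, 6]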